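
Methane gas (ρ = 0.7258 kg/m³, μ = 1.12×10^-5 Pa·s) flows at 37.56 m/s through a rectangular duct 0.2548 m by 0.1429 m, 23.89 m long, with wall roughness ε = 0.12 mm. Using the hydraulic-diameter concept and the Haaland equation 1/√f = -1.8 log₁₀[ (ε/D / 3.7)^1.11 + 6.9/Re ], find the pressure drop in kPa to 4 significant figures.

ΔP ≈ 1.241 kPa

Hydraulic diameter D_h = 4A/P = 4·(0.2548·0.1429)/(2·(0.2548+0.1429)) = 0.1456/0.7954 = 0.1831 m.
Re = ρVD_h/μ = 0.7258·37.56·0.1831/1.12e-05 = 4.457e+05.
ε/D_h = 0.00012/0.1831 = 0.000655; Haaland gives 1/√f = -1.8 log₁₀[6.85e-05+1.55e-05] = 7.337, so f = 0.01858.
ΔP = f(L/D_h)(ρV²/2) = 0.01858·23.89/0.1831·512 = 1241 Pa.
ΔP = 1.241 kPa.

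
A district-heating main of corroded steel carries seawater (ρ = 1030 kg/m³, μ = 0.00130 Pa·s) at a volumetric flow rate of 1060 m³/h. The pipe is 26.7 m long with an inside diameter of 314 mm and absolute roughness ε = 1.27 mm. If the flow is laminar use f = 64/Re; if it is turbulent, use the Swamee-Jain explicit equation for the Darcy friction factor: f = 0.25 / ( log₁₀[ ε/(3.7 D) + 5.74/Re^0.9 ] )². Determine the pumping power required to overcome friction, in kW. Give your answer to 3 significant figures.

Q = 1060 m³/h = 1060/3600 = 0.2944 m³/s.
Cross-sectional area A = πD²/4 = π(0.314)²/4 = 0.07744 m²; mean velocity V = Q/A = 0.2944/0.07744 = 3.802 m/s.
Reynolds number Re = ρVD/μ = 1030 · 3.802 · 0.314 / 0.0013 = 9.46e+05.
Re > 4000 → turbulent. Relative roughness ε/D = 0.00127/0.314 = 0.00404. Swamee-Jain: f = 0.25/(log₁₀[0.00404/3.7 + 5.74/9.46e+05^0.9])² = 0.25/(log₁₀[0.00109 + 2.4e-05])² = 0.25/(-2.952)² = 0.02869.
Darcy-Weisbach: ΔP = f(L/D)(ρV²/2) = 0.02869·(26.7/0.314)·(1030·3.802²/2) = 0.02869·85.03·7446 = 1.817e+04 Pa.
Pumping power P = QΔP = 0.2944·1.817e+04 = 5349 W = 5.35 kW.

P ≈ 5.35 kW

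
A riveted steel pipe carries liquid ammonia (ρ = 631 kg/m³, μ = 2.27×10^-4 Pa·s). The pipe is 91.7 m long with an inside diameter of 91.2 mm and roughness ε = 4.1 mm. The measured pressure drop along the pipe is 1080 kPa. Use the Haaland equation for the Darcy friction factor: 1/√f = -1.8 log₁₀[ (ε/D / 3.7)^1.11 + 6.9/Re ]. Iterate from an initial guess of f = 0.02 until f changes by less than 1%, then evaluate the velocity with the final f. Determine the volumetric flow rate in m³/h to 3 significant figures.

Rearranging Darcy-Weisbach: V = √(2·ΔP·D/(f·L·ρ)). With ε/D = 0.0041/0.0912 = 0.045, iterate starting from f = 0.02:
  f = 0.02 → V = √(2·1.08e+06·0.0912/(0.02·91.7·631)) = 13.05 m/s; Re = ρVD/μ = 3.308e+06; f → 0.06829
  f = 0.06829 → V = 7.061 m/s; Re = 1.79e+06; f → 0.06829
Converged (Δf/f < 1%). With the final f = 0.06829: V = √(2·1.08e+06·0.0912/(0.06829·91.7·631)) = 7.061 m/s.
Q = V·A = 7.061·(π/4·0.0912²) = 0.04612 m³/s = 166 m³/h.

Q ≈ 166 m³/h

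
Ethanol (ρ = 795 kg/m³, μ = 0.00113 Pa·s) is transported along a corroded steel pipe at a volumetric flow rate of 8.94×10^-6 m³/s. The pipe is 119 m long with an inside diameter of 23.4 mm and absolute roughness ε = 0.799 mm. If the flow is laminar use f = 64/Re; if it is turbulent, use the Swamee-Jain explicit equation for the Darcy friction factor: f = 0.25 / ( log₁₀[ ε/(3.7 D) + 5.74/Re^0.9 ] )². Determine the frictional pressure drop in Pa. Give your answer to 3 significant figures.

ΔP ≈ 163 Pa

Cross-sectional area A = πD²/4 = π(0.0234)²/4 = 0.0004301 m²; mean velocity V = Q/A = 8.94e-06/0.0004301 = 0.02079 m/s.
Reynolds number Re = ρVD/μ = 795 · 0.02079 · 0.0234 / 0.00113 = 342.2.
Re < 2300 → laminar flow, so f = 64/Re = 64/342.2 = 0.187 (the turbulent correlation is not needed).
Darcy-Weisbach: ΔP = f(L/D)(ρV²/2) = 0.187·(119/0.0234)·(795·0.02079²/2) = 0.187·5085·0.1718 = 163.4 Pa.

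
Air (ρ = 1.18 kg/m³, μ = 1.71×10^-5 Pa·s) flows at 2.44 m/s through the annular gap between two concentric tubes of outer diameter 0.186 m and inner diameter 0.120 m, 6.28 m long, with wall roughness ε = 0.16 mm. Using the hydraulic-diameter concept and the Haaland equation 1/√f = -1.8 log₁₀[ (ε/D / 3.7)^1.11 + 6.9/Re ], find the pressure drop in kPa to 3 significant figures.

Hydraulic diameter D_h = 4A/P = D_o - D_i = 0.186 - 0.12 = 0.066 m.
Re = ρVD_h/μ = 1.18·2.44·0.066/1.71e-05 = 1.111e+04.
ε/D_h = 0.00016/0.066 = 0.00242; Haaland gives 1/√f = -1.8 log₁₀[0.000293+0.000621] = 5.471, so f = 0.03341.
ΔP = f(L/D_h)(ρV²/2) = 0.03341·6.28/0.066·3.513 = 11.17 Pa.
ΔP = 0.0112 kPa.

ΔP ≈ 0.0112 kPa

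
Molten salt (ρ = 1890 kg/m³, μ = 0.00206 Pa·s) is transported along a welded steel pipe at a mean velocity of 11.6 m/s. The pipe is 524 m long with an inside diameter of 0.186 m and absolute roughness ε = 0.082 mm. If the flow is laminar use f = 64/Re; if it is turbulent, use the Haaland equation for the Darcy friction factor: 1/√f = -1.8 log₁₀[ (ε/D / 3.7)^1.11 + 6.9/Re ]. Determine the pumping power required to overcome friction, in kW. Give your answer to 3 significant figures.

Reynolds number Re = ρVD/μ = 1890 · 11.6 · 0.186 / 0.00206 = 1.98e+06.
Re > 4000 → turbulent. Relative roughness ε/D = 8.2e-05/0.186 = 0.000441. Haaland: 1/√f = -1.8 log₁₀[(0.000441/3.7)^1.11 + 6.9/1.98e+06] = -1.8 log₁₀[4.41e-05 + 3.49e-06] = 7.78, so f = 0.01652.
Darcy-Weisbach: ΔP = f(L/D)(ρV²/2) = 0.01652·(524/0.186)·(1890·11.6²/2) = 0.01652·2817·1.272e+05 = 5.918e+06 Pa.
Q = V·A = 11.6·0.02717 = 0.3152 m³/s.
Pumping power P = QΔP = 0.3152·5.918e+06 = 1865000 W = 1870 kW.

P ≈ 1870 kW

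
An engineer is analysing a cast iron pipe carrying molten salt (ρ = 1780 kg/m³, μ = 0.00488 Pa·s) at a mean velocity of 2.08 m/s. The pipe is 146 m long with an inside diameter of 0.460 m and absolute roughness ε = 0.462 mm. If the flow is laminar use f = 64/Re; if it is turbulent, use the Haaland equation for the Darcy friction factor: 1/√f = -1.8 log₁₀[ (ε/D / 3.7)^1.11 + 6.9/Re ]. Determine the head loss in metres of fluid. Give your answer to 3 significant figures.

h_f ≈ 1.43 m

Reynolds number Re = ρVD/μ = 1780 · 2.08 · 0.46 / 0.00488 = 3.49e+05.
Re > 4000 → turbulent. Relative roughness ε/D = 0.000462/0.46 = 0.001. Haaland: 1/√f = -1.8 log₁₀[(0.001/3.7)^1.11 + 6.9/3.49e+05] = -1.8 log₁₀[0.00011 + 1.98e-05] = 6.996, so f = 0.02043.
Darcy-Weisbach: ΔP = f(L/D)(ρV²/2) = 0.02043·(146/0.46)·(1780·2.08²/2) = 0.02043·317.4·3850 = 2.497e+04 Pa.
Head loss h_f = ΔP/(ρg) = 2.497e+04/(1780·9.81) = 1.43 m.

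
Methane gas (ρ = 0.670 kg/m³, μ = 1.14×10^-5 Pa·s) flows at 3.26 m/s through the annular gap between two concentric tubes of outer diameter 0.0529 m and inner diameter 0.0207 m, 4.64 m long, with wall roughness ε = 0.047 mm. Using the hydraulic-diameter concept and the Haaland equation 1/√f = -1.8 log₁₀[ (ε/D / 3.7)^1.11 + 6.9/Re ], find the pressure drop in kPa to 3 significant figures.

Hydraulic diameter D_h = 4A/P = D_o - D_i = 0.0529 - 0.0207 = 0.0322 m.
Re = ρVD_h/μ = 0.67·3.26·0.0322/1.14e-05 = 6169.
ε/D_h = 4.7e-05/0.0322 = 0.00146; Haaland gives 1/√f = -1.8 log₁₀[0.000167+0.00112] = 5.204, so f = 0.03693.
ΔP = f(L/D_h)(ρV²/2) = 0.03693·4.64/0.0322·3.56 = 18.94 Pa.
ΔP = 0.0189 kPa.

ΔP ≈ 0.0189 kPa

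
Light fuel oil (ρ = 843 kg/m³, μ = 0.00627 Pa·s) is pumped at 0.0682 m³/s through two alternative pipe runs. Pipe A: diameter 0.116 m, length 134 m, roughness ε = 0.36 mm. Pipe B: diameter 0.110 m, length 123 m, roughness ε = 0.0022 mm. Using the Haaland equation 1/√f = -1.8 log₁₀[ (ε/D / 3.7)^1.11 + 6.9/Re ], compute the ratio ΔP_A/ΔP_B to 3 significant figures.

Pipe A: V = Q/A = 0.0682/0.01057 = 6.453 m/s; Re = 1.006e+05; ε/D = 0.0031; Haaland → f = 0.02761; ΔP_A = f(L/D)(ρV²/2) = 5.598e+05 Pa.
Pipe B: V = Q/A = 0.0682/0.009503 = 7.176 m/s; Re = 1.061e+05; ε/D = 2e-05; Haaland → f = 0.01768; ΔP_B = f(L/D)(ρV²/2) = 4.293e+05 Pa.
ΔP_A/ΔP_B = 5.598e+05/4.293e+05 = 1.30.

ΔP_A/ΔP_B ≈ 1.30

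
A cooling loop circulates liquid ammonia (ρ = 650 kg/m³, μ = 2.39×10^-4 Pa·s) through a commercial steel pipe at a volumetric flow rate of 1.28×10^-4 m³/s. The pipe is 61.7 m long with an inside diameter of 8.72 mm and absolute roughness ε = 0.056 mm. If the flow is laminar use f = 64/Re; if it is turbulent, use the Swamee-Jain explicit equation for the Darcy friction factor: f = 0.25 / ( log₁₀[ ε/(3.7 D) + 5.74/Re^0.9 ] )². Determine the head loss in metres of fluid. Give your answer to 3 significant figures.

Cross-sectional area A = πD²/4 = π(0.00872)²/4 = 5.972e-05 m²; mean velocity V = Q/A = 0.000128/5.972e-05 = 2.143 m/s.
Reynolds number Re = ρVD/μ = 650 · 2.143 · 0.00872 / 0.000239 = 5.083e+04.
Re > 4000 → turbulent. Relative roughness ε/D = 5.6e-05/0.00872 = 0.00642. Swamee-Jain: f = 0.25/(log₁₀[0.00642/3.7 + 5.74/5.083e+04^0.9])² = 0.25/(log₁₀[0.00174 + 0.000334])² = 0.25/(-2.684)² = 0.0347.
Darcy-Weisbach: ΔP = f(L/D)(ρV²/2) = 0.0347·(61.7/0.00872)·(650·2.143²/2) = 0.0347·7076·1493 = 3.666e+05 Pa.
Head loss h_f = ΔP/(ρg) = 3.666e+05/(650·9.81) = 57.5 m.

h_f ≈ 57.5 m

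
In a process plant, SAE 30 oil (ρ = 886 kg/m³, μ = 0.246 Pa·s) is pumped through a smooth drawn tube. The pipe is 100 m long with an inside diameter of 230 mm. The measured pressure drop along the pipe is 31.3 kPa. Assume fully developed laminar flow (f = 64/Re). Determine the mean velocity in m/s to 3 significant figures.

V ≈ 2.10 m/s

For laminar flow, f = 64/Re with Re = ρVD/μ, so Darcy-Weisbach reduces to ΔP = 32μLV/D². Solving for V: V = ΔP·D²/(32μL) = 3.13e+04·(0.23)²/(32·0.246·100) = 2.103 m/s.
Check: Re = ρVD/μ = 886·2.103·0.23/0.246 = 1742 < 2300, so the laminar assumption holds.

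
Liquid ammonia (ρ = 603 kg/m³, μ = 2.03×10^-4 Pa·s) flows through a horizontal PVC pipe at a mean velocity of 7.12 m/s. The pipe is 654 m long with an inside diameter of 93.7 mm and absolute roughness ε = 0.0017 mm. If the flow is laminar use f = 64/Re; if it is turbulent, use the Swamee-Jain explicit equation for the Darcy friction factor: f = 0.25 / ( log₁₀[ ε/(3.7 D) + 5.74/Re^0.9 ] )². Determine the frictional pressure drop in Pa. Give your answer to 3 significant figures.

Reynolds number Re = ρVD/μ = 603 · 7.12 · 0.0937 / 0.000203 = 1.982e+06.
Re > 4000 → turbulent. Relative roughness ε/D = 1.7e-06/0.0937 = 1.81e-05. Swamee-Jain: f = 0.25/(log₁₀[1.81e-05/3.7 + 5.74/1.982e+06^0.9])² = 0.25/(log₁₀[4.9e-06 + 1.23e-05])² = 0.25/(-4.763)² = 0.01102.
Darcy-Weisbach: ΔP = f(L/D)(ρV²/2) = 0.01102·(654/0.0937)·(603·7.12²/2) = 0.01102·6980·1.528e+04 = 1.176e+06 Pa.

ΔP ≈ 1.18×10^6 Pa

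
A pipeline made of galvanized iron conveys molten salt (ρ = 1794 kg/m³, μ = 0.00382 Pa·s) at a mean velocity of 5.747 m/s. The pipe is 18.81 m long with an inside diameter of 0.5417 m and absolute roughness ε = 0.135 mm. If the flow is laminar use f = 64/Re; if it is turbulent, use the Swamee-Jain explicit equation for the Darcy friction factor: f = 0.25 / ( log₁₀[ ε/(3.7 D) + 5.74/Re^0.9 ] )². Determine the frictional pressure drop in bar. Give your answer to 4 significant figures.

ΔP ≈ 0.1547 bar

Reynolds number Re = ρVD/μ = 1794 · 5.747 · 0.5417 / 0.00382 = 1.462e+06.
Re > 4000 → turbulent. Relative roughness ε/D = 0.000135/0.5417 = 0.000249. Swamee-Jain: f = 0.25/(log₁₀[0.000249/3.7 + 5.74/1.462e+06^0.9])² = 0.25/(log₁₀[6.74e-05 + 1.62e-05])² = 0.25/(-4.078)² = 0.01503.
Darcy-Weisbach: ΔP = f(L/D)(ρV²/2) = 0.01503·(18.81/0.5417)·(1794·5.747²/2) = 0.01503·34.72·2.963e+04 = 1.547e+04 Pa.
ΔP = 1.547e+04 Pa = 0.1547 bar.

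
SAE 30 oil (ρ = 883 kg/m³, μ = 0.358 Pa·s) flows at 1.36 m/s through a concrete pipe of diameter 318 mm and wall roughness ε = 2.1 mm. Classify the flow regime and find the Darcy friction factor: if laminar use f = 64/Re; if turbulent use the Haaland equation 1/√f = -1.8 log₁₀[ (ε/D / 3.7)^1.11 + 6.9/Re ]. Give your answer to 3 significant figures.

Re = ρVD/μ = 883·1.36·0.318/0.358 = 1067.
Re < 2300 → laminar, so f = 64/Re = 0.06 (roughness is irrelevant in laminar flow).

f ≈ 0.0600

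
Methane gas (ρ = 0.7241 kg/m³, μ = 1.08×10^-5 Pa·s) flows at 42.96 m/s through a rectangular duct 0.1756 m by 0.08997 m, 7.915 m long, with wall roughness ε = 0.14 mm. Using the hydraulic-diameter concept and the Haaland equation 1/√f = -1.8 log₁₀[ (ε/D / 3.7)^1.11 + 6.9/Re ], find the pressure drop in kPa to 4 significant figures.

Hydraulic diameter D_h = 4A/P = 4·(0.1756·0.08997)/(2·(0.1756+0.08997)) = 0.06319/0.5311 = 0.119 m.
Re = ρVD_h/μ = 0.7241·42.96·0.119/1.08e-05 = 3.427e+05.
ε/D_h = 0.00014/0.119 = 0.00118; Haaland gives 1/√f = -1.8 log₁₀[0.000131+2.01e-05] = 6.876, so f = 0.02115.
ΔP = f(L/D_h)(ρV²/2) = 0.02115·7.915/0.119·668.2 = 940 Pa.
ΔP = 0.9400 kPa.

ΔP ≈ 0.9400 kPa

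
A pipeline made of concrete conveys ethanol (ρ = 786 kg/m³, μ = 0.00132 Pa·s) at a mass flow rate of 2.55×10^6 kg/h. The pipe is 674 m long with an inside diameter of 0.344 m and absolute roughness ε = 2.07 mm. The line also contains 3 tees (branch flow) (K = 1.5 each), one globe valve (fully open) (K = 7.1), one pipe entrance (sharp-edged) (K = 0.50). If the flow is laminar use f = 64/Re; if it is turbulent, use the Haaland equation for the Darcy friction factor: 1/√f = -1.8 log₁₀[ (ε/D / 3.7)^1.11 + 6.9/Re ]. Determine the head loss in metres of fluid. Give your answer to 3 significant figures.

h_f ≈ 361 m

ṁ = 2.55×10^6 kg/h = 2.55×10^6/3600 = 708.3 kg/s.
A = πD²/4 = π(0.344)²/4 = 0.09294 m²; mean velocity V = ṁ/(ρA) = 708.3/(786 · 0.09294) = 9.696 m/s.
Reynolds number Re = ρVD/μ = 786 · 9.696 · 0.344 / 0.00132 = 1.986e+06.
Re > 4000 → turbulent. Relative roughness ε/D = 0.00207/0.344 = 0.00602. Haaland: 1/√f = -1.8 log₁₀[(0.00602/3.7)^1.11 + 6.9/1.986e+06] = -1.8 log₁₀[0.000802 + 3.47e-06] = 5.569, so f = 0.03225.
Total minor-loss coefficient ΣK = 3·1.5 + 1·7.1 + 1·0.5 = 12.1.
ΔP = [f·L/D + ΣK]·(ρV²/2) = [0.03225·674/0.344 + 12.1]·(786·9.696²/2) = [63.18 + 12.1]·3.695e+04 = 2.782e+06 Pa.
Head loss h_f = ΔP/(ρg) = 2.782e+06/(786·9.81) = 361 m.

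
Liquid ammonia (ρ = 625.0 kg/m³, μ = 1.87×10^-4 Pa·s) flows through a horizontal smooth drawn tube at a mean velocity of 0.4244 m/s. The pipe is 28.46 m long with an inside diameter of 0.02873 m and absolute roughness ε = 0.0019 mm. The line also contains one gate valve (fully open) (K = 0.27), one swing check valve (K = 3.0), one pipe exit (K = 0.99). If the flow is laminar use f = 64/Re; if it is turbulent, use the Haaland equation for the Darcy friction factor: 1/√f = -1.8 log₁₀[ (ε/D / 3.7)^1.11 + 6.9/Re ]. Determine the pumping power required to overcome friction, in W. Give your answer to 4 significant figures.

Reynolds number Re = ρVD/μ = 625 · 0.4244 · 0.02873 / 0.000187 = 4.075e+04.
Re > 4000 → turbulent. Relative roughness ε/D = 1.9e-06/0.02873 = 6.61e-05. Haaland: 1/√f = -1.8 log₁₀[(6.61e-05/3.7)^1.11 + 6.9/4.075e+04] = -1.8 log₁₀[5.37e-06 + 0.000169] = 6.764, so f = 0.02186.
Total minor-loss coefficient ΣK = 1·0.27 + 1·3 + 1·0.99 = 4.26.
ΔP = [f·L/D + ΣK]·(ρV²/2) = [0.02186·28.46/0.02873 + 4.26]·(625·0.4244²/2) = [21.65 + 4.26]·56.29 = 1458 Pa.
Q = V·A = 0.4244·0.0006483 = 0.0002751 m³/s.
Pumping power P = QΔP = 0.0002751·1458 = 0.40127 W = 0.4013 W.

P ≈ 0.4013 W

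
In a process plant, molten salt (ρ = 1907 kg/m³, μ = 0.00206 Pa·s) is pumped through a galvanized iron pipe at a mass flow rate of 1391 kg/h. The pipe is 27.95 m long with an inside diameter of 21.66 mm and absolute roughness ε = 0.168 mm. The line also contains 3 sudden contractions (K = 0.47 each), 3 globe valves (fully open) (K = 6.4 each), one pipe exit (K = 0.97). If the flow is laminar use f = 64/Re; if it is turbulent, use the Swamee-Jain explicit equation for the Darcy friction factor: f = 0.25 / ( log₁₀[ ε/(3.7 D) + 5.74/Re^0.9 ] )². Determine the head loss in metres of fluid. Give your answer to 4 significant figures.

h_f ≈ 1.150 m

ṁ = 1391 kg/h = 1391/3600 = 0.3864 kg/s.
A = πD²/4 = π(0.02166)²/4 = 0.0003685 m²; mean velocity V = ṁ/(ρA) = 0.3864/(1907 · 0.0003685) = 0.5499 m/s.
Reynolds number Re = ρVD/μ = 1907 · 0.5499 · 0.02166 / 0.00206 = 1.103e+04.
Re > 4000 → turbulent. Relative roughness ε/D = 0.000168/0.02166 = 0.00776. Swamee-Jain: f = 0.25/(log₁₀[0.00776/3.7 + 5.74/1.103e+04^0.9])² = 0.25/(log₁₀[0.0021 + 0.00132])² = 0.25/(-2.466)² = 0.0411.
Total minor-loss coefficient ΣK = 3·0.47 + 3·6.4 + 1·0.97 = 21.6.
ΔP = [f·L/D + ΣK]·(ρV²/2) = [0.0411·27.95/0.02166 + 21.6]·(1907·0.5499²/2) = [53.03 + 21.6]·288.3 = 2.151e+04 Pa.
Head loss h_f = ΔP/(ρg) = 2.151e+04/(1907·9.81) = 1.150 m.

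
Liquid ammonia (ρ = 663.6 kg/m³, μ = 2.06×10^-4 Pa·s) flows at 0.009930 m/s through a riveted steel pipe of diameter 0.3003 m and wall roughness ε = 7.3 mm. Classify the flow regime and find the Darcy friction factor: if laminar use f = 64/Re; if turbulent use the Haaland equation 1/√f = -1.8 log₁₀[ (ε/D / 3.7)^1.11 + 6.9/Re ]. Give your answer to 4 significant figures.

Re = ρVD/μ = 663.6·0.00993·0.3003/0.000206 = 9606.
Re > 4000 → turbulent. ε/D = 0.0073/0.3003 = 0.0243; Haaland: 1/√f = -1.8 log₁₀[0.00378 + 0.000718] = 4.225, so f = 0.05603.

f ≈ 0.05603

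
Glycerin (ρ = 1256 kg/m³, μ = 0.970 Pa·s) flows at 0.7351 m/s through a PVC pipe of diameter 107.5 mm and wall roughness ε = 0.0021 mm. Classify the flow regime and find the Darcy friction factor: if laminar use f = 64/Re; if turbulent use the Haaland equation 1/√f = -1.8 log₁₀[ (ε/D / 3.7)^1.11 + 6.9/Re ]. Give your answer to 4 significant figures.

Re = ρVD/μ = 1256·0.7351·0.1075/0.97 = 102.3.
Re < 2300 → laminar, so f = 64/Re = 0.6255 (roughness is irrelevant in laminar flow).

f ≈ 0.6255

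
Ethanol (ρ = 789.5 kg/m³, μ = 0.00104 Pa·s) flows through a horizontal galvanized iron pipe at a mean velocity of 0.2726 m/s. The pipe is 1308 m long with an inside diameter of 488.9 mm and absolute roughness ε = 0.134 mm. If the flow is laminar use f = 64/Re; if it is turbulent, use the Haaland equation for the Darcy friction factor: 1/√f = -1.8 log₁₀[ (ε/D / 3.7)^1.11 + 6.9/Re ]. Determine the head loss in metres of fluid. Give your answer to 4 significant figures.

Reynolds number Re = ρVD/μ = 789.5 · 0.2726 · 0.4889 / 0.00104 = 1.012e+05.
Re > 4000 → turbulent. Relative roughness ε/D = 0.000134/0.4889 = 0.000274. Haaland: 1/√f = -1.8 log₁₀[(0.000274/3.7)^1.11 + 6.9/1.012e+05] = -1.8 log₁₀[2.6e-05 + 6.82e-05] = 7.247, so f = 0.01904.
Darcy-Weisbach: ΔP = f(L/D)(ρV²/2) = 0.01904·(1308/0.4889)·(789.5·0.2726²/2) = 0.01904·2675·29.33 = 1495 Pa.
Head loss h_f = ΔP/(ρg) = 1495/(789.5·9.81) = 0.1930 m.

h_f ≈ 0.1930 m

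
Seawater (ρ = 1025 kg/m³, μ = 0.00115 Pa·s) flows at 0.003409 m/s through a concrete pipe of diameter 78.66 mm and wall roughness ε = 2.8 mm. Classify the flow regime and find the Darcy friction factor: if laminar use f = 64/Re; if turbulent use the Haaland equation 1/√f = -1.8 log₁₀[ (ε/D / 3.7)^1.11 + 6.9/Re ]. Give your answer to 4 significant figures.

Re = ρVD/μ = 1025·0.003409·0.07866/0.00115 = 239.
Re < 2300 → laminar, so f = 64/Re = 0.2678 (roughness is irrelevant in laminar flow).

f ≈ 0.2678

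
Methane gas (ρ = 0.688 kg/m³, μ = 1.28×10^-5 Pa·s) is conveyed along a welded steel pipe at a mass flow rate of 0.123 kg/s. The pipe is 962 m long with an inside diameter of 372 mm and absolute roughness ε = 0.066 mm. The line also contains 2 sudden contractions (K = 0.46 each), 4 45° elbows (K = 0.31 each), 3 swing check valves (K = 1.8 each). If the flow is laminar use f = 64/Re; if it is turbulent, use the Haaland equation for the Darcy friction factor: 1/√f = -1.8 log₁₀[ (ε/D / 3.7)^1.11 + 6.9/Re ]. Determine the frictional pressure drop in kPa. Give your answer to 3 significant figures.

A = πD²/4 = π(0.372)²/4 = 0.1087 m²; mean velocity V = ṁ/(ρA) = 0.123/(0.688 · 0.1087) = 1.645 m/s.
Reynolds number Re = ρVD/μ = 0.688 · 1.645 · 0.372 / 1.28e-05 = 3.289e+04.
Re > 4000 → turbulent. Relative roughness ε/D = 6.6e-05/0.372 = 0.000177. Haaland: 1/√f = -1.8 log₁₀[(0.000177/3.7)^1.11 + 6.9/3.289e+04] = -1.8 log₁₀[1.61e-05 + 0.00021] = 6.563, so f = 0.02322.
Total minor-loss coefficient ΣK = 2·0.46 + 4·0.31 + 3·1.8 = 7.56.
ΔP = [f·L/D + ΣK]·(ρV²/2) = [0.02322·962/0.372 + 7.56]·(0.688·1.645²/2) = [60.04 + 7.56]·0.9308 = 62.92 Pa.
ΔP = 62.92 Pa = 0.0629 kPa.

ΔP ≈ 0.0629 kPa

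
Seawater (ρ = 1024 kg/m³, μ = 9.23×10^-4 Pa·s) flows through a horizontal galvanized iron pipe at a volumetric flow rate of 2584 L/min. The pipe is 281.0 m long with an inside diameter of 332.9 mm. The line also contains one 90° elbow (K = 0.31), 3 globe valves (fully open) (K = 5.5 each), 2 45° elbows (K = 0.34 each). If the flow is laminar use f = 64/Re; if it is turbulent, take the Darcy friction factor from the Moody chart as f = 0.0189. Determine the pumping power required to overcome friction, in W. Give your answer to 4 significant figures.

Q = 2584 L/min = 2584/60000 = 0.04307 m³/s.
Cross-sectional area A = πD²/4 = π(0.3329)²/4 = 0.08704 m²; mean velocity V = Q/A = 0.04307/0.08704 = 0.4948 m/s.
Reynolds number Re = ρVD/μ = 1024 · 0.4948 · 0.3329 / 0.000923 = 1.827e+05.
Re > 4000 → turbulent; use the Moody-chart value f = 0.0189.
Total minor-loss coefficient ΣK = 1·0.31 + 3·5.5 + 2·0.34 = 17.5.
ΔP = [f·L/D + ΣK]·(ρV²/2) = [0.0189·281/0.3329 + 17.5]·(1024·0.4948²/2) = [15.95 + 17.5]·125.3 = 4192 Pa.
Pumping power P = QΔP = 0.04307·4192 = 180.54 W = 180.5 W.

P ≈ 180.5 W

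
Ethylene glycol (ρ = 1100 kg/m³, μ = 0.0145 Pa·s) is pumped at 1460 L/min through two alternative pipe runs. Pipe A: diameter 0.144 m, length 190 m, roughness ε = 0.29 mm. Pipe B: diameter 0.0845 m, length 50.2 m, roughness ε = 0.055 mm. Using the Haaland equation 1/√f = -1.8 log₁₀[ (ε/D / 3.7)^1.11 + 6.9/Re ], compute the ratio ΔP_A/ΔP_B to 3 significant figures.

Pipe A: V = Q/A = 0.02433/0.01629 = 1.494 m/s; Re = 1.632e+04; ε/D = 0.00201; Haaland → f = 0.03052; ΔP_A = f(L/D)(ρV²/2) = 4.945e+04 Pa.
Pipe B: V = Q/A = 0.02433/0.005608 = 4.339 m/s; Re = 2.782e+04; ε/D = 0.000651; Haaland → f = 0.02519; ΔP_B = f(L/D)(ρV²/2) = 1.55e+05 Pa.
ΔP_A/ΔP_B = 4.945e+04/1.55e+05 = 0.319.

ΔP_A/ΔP_B ≈ 0.319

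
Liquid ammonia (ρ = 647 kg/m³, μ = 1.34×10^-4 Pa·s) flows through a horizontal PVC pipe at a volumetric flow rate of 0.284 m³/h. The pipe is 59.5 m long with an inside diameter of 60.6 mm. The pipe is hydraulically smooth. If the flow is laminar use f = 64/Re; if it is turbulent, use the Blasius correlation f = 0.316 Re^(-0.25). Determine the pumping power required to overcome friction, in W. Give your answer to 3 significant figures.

P ≈ 6.26×10^-4 W

Q = 0.284 m³/h = 0.284/3600 = 7.889e-05 m³/s.
Cross-sectional area A = πD²/4 = π(0.0606)²/4 = 0.002884 m²; mean velocity V = Q/A = 7.889e-05/0.002884 = 0.02735 m/s.
Reynolds number Re = ρVD/μ = 647 · 0.02735 · 0.0606 / 0.000134 = 8003.
Re > 4000 → turbulent. Smooth-pipe (Blasius): f = 0.316 Re^(-0.25) = 0.316/(8003)^0.25 = 0.03341.
Darcy-Weisbach: ΔP = f(L/D)(ρV²/2) = 0.03341·(59.5/0.0606)·(647·0.02735²/2) = 0.03341·981.8·0.242 = 7.939 Pa.
Pumping power P = QΔP = 7.889e-05·7.939 = 6.263×10^-4 W = 6.26×10^-4 W.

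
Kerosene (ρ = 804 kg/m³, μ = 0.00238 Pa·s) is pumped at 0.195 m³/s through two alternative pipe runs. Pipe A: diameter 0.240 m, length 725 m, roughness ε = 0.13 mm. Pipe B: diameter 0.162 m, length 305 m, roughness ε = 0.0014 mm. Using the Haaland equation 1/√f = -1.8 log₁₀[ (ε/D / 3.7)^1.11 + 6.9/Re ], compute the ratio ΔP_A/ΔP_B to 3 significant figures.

Pipe A: V = Q/A = 0.195/0.04524 = 4.31 m/s; Re = 3.495e+05; ε/D = 0.000542; Haaland → f = 0.01815; ΔP_A = f(L/D)(ρV²/2) = 4.095e+05 Pa.
Pipe B: V = Q/A = 0.195/0.02061 = 9.461 m/s; Re = 5.177e+05; ε/D = 8.64e-06; Haaland → f = 0.01308; ΔP_B = f(L/D)(ρV²/2) = 8.861e+05 Pa.
ΔP_A/ΔP_B = 4.095e+05/8.861e+05 = 0.462.

ΔP_A/ΔP_B ≈ 0.462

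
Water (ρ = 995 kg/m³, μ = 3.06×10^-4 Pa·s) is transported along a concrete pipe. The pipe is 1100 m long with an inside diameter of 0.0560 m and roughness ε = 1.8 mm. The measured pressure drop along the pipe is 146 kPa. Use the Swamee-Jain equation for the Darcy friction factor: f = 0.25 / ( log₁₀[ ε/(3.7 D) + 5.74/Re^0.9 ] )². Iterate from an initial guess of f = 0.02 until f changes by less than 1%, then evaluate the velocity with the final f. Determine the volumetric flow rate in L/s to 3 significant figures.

Rearranging Darcy-Weisbach: V = √(2·ΔP·D/(f·L·ρ)). With ε/D = 0.0018/0.056 = 0.0321, iterate starting from f = 0.02:
  f = 0.02 → V = √(2·1.46e+05·0.056/(0.02·1100·995)) = 0.8643 m/s; Re = ρVD/μ = 1.574e+05; f → 0.05919
  f = 0.05919 → V = 0.5024 m/s; Re = 9.148e+04; f → 0.05941
Converged (Δf/f < 1%). With the final f = 0.05941: V = √(2·1.46e+05·0.056/(0.05941·1100·995)) = 0.5015 m/s.
Q = V·A = 0.5015·(π/4·0.056²) = 0.001235 m³/s = 1.24 L/s.

Q ≈ 1.24 L/s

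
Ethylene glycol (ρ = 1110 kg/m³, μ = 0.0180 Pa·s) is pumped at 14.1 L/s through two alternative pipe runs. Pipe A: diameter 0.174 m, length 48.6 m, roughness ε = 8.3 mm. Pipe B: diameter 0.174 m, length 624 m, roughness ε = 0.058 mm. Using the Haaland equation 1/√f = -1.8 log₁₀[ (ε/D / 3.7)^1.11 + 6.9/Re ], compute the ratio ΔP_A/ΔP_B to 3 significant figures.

ΔP_A/ΔP_B ≈ 0.163

Pipe A: V = Q/A = 0.0141/0.02378 = 0.593 m/s; Re = 6363; ε/D = 0.0477; Haaland → f = 0.074; ΔP_A = f(L/D)(ρV²/2) = 4033 Pa.
Pipe B: V = Q/A = 0.0141/0.02378 = 0.593 m/s; Re = 6363; ε/D = 0.000333; Haaland → f = 0.03542; ΔP_B = f(L/D)(ρV²/2) = 2.479e+04 Pa.
ΔP_A/ΔP_B = 4033/2.479e+04 = 0.163.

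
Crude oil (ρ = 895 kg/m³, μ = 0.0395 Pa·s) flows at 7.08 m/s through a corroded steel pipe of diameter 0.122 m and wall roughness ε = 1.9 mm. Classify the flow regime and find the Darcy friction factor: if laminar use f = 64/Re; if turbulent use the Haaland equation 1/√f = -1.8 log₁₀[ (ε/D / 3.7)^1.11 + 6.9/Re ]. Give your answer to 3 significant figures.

f ≈ 0.0465

Re = ρVD/μ = 895·7.08·0.122/0.0395 = 1.957e+04.
Re > 4000 → turbulent. ε/D = 0.0019/0.122 = 0.0156; Haaland: 1/√f = -1.8 log₁₀[0.00231 + 0.000353] = 4.636, so f = 0.04653.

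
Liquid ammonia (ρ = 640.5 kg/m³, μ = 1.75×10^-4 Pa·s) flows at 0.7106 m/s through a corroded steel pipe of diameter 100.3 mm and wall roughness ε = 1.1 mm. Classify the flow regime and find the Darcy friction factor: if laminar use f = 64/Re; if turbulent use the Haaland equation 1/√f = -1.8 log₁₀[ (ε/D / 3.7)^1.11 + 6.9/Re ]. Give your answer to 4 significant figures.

f ≈ 0.03940

Re = ρVD/μ = 640.5·0.7106·0.1003/0.000175 = 2.609e+05.
Re > 4000 → turbulent. ε/D = 0.0011/0.1003 = 0.011; Haaland: 1/√f = -1.8 log₁₀[0.00156 + 2.65e-05] = 5.038, so f = 0.0394.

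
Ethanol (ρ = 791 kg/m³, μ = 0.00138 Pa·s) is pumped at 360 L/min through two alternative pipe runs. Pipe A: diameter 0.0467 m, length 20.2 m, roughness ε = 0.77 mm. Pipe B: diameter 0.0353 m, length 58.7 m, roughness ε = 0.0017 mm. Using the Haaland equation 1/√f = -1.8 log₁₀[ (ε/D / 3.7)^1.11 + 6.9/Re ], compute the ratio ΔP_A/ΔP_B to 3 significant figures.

ΔP_A/ΔP_B ≈ 0.225

Pipe A: V = Q/A = 0.006/0.001713 = 3.503 m/s; Re = 9.377e+04; ε/D = 0.0165; Haaland → f = 0.04577; ΔP_A = f(L/D)(ρV²/2) = 9.607e+04 Pa.
Pipe B: V = Q/A = 0.006/0.0009787 = 6.131 m/s; Re = 1.24e+05; ε/D = 4.82e-05; Haaland → f = 0.01728; ΔP_B = f(L/D)(ρV²/2) = 4.272e+05 Pa.
ΔP_A/ΔP_B = 9.607e+04/4.272e+05 = 0.225.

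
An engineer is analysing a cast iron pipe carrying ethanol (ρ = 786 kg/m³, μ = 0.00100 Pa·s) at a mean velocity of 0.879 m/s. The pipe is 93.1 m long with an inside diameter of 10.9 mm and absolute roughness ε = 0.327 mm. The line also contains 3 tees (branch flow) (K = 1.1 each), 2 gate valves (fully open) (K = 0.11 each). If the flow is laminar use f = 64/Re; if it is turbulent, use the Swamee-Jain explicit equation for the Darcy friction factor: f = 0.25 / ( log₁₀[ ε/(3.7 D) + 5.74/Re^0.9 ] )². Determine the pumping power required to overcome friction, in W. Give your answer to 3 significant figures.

Reynolds number Re = ρVD/μ = 786 · 0.879 · 0.0109 / 0.001 = 7531.
Re > 4000 → turbulent. Relative roughness ε/D = 0.000327/0.0109 = 0.03. Swamee-Jain: f = 0.25/(log₁₀[0.03/3.7 + 5.74/7531^0.9])² = 0.25/(log₁₀[0.00811 + 0.00186])² = 0.25/(-2.001)² = 0.06242.
Total minor-loss coefficient ΣK = 3·1.1 + 2·0.11 = 3.52.
ΔP = [f·L/D + ΣK]·(ρV²/2) = [0.06242·93.1/0.0109 + 3.52]·(786·0.879²/2) = [533.1 + 3.52]·303.6 = 1.629e+05 Pa.
Q = V·A = 0.879·9.331e-05 = 8.202e-05 m³/s.
Pumping power P = QΔP = 8.202e-05·1.629e+05 = 13.37 W = 13.4 W.

P ≈ 13.4 W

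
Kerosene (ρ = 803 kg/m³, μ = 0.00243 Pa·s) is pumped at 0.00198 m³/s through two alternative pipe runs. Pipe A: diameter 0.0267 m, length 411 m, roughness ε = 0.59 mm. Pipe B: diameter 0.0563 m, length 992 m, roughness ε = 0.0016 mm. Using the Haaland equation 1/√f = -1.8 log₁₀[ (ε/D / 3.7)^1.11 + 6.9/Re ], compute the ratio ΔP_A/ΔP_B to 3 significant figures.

ΔP_A/ΔP_B ≈ 32.1

Pipe A: V = Q/A = 0.00198/0.0005599 = 3.536 m/s; Re = 3.12e+04; ε/D = 0.0221; Haaland → f = 0.05179; ΔP_A = f(L/D)(ρV²/2) = 4.003e+06 Pa.
Pipe B: V = Q/A = 0.00198/0.002489 = 0.7954 m/s; Re = 1.48e+04; ε/D = 2.84e-05; Haaland → f = 0.02784; ΔP_B = f(L/D)(ρV²/2) = 1.246e+05 Pa.
ΔP_A/ΔP_B = 4.003e+06/1.246e+05 = 32.1.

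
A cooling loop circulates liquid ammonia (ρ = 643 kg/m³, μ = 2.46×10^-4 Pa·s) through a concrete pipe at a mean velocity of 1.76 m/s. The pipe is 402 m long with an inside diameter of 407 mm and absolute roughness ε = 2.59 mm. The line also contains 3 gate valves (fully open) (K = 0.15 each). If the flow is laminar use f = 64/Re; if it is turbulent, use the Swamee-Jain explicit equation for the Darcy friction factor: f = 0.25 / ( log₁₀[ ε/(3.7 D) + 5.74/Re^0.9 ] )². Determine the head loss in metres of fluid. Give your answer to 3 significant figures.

h_f ≈ 5.18 m

Reynolds number Re = ρVD/μ = 643 · 1.76 · 0.407 / 0.000246 = 1.872e+06.
Re > 4000 → turbulent. Relative roughness ε/D = 0.00259/0.407 = 0.00636. Swamee-Jain: f = 0.25/(log₁₀[0.00636/3.7 + 5.74/1.872e+06^0.9])² = 0.25/(log₁₀[0.00172 + 1.3e-05])² = 0.25/(-2.761)² = 0.03279.
Total minor-loss coefficient ΣK = 3·0.15 = 0.45.
ΔP = [f·L/D + ΣK]·(ρV²/2) = [0.03279·402/0.407 + 0.45]·(643·1.76²/2) = [32.39 + 0.45]·995.9 = 3.27e+04 Pa.
Head loss h_f = ΔP/(ρg) = 3.27e+04/(643·9.81) = 5.18 m.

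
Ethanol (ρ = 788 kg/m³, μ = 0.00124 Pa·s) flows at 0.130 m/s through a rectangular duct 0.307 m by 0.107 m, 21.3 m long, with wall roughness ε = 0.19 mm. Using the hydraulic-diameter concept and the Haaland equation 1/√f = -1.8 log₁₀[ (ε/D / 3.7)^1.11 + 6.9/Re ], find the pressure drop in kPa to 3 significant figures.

Hydraulic diameter D_h = 4A/P = 4·(0.307·0.107)/(2·(0.307+0.107)) = 0.1314/0.828 = 0.1587 m.
Re = ρVD_h/μ = 788·0.13·0.1587/0.00124 = 1.311e+04.
ε/D_h = 0.00019/0.1587 = 0.0012; Haaland gives 1/√f = -1.8 log₁₀[0.000134+0.000526] = 5.725, so f = 0.03051.
ΔP = f(L/D_h)(ρV²/2) = 0.03051·21.3/0.1587·6.659 = 27.27 Pa.
ΔP = 0.0273 kPa.

ΔP ≈ 0.0273 kPa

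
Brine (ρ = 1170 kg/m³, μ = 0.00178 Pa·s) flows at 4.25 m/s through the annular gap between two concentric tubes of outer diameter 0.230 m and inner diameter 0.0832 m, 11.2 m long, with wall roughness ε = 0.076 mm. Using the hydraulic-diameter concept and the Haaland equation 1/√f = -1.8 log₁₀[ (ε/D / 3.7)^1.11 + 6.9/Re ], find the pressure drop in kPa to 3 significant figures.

ΔP ≈ 14.4 kPa

Hydraulic diameter D_h = 4A/P = D_o - D_i = 0.23 - 0.0832 = 0.1468 m.
Re = ρVD_h/μ = 1170·4.25·0.1468/0.00178 = 4.101e+05.
ε/D_h = 7.6e-05/0.1468 = 0.000518; Haaland gives 1/√f = -1.8 log₁₀[5.27e-05+1.68e-05] = 7.484, so f = 0.01785.
ΔP = f(L/D_h)(ρV²/2) = 0.01785·11.2/0.1468·1.057e+04 = 1.439e+04 Pa.
ΔP = 14.4 kPa.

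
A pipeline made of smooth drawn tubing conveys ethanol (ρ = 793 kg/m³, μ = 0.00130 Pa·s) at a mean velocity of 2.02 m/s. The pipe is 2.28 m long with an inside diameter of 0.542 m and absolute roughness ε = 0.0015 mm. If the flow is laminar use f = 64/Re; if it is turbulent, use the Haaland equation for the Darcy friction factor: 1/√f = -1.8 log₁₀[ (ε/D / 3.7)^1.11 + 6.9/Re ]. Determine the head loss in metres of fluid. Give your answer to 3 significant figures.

Reynolds number Re = ρVD/μ = 793 · 2.02 · 0.542 / 0.0013 = 6.679e+05.
Re > 4000 → turbulent. Relative roughness ε/D = 1.5e-06/0.542 = 2.77e-06. Haaland: 1/√f = -1.8 log₁₀[(2.77e-06/3.7)^1.11 + 6.9/6.679e+05] = -1.8 log₁₀[1.58e-07 + 1.03e-05] = 8.963, so f = 0.01245.
Darcy-Weisbach: ΔP = f(L/D)(ρV²/2) = 0.01245·(2.28/0.542)·(793·2.02²/2) = 0.01245·4.207·1618 = 84.73 Pa.
Head loss h_f = ΔP/(ρg) = 84.73/(793·9.81) = 0.0109 m.

h_f ≈ 0.0109 m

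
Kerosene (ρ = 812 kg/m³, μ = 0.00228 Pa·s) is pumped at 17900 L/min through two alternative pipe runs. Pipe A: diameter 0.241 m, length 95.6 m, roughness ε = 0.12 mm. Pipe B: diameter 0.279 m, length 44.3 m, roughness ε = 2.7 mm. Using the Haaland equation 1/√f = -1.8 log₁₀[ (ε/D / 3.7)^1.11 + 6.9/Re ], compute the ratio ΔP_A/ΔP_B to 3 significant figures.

Pipe A: V = Q/A = 0.2983/0.04562 = 6.54 m/s; Re = 5.613e+05; ε/D = 0.000498; Haaland → f = 0.01748; ΔP_A = f(L/D)(ρV²/2) = 1.204e+05 Pa.
Pipe B: V = Q/A = 0.2983/0.06114 = 4.88 m/s; Re = 4.849e+05; ε/D = 0.00968; Haaland → f = 0.03768; ΔP_B = f(L/D)(ρV²/2) = 5.784e+04 Pa.
ΔP_A/ΔP_B = 1.204e+05/5.784e+04 = 2.08.

ΔP_A/ΔP_B ≈ 2.08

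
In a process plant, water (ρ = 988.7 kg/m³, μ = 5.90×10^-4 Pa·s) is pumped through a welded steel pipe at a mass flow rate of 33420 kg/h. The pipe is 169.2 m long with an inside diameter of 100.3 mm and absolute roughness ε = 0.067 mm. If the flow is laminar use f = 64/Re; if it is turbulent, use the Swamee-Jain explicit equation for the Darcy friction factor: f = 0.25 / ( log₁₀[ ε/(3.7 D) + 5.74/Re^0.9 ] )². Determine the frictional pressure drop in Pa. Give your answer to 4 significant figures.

ṁ = 33420 kg/h = 33420/3600 = 9.283 kg/s.
A = πD²/4 = π(0.1003)²/4 = 0.007901 m²; mean velocity V = ṁ/(ρA) = 9.283/(988.7 · 0.007901) = 1.188 m/s.
Reynolds number Re = ρVD/μ = 988.7 · 1.188 · 0.1003 / 0.00059 = 1.997e+05.
Re > 4000 → turbulent. Relative roughness ε/D = 6.7e-05/0.1003 = 0.000668. Swamee-Jain: f = 0.25/(log₁₀[0.000668/3.7 + 5.74/1.997e+05^0.9])² = 0.25/(log₁₀[0.000181 + 9.74e-05])² = 0.25/(-3.556)² = 0.01977.
Darcy-Weisbach: ΔP = f(L/D)(ρV²/2) = 0.01977·(169.2/0.1003)·(988.7·1.188²/2) = 0.01977·1687·698.1 = 2.328e+04 Pa.

ΔP ≈ 23280 Pa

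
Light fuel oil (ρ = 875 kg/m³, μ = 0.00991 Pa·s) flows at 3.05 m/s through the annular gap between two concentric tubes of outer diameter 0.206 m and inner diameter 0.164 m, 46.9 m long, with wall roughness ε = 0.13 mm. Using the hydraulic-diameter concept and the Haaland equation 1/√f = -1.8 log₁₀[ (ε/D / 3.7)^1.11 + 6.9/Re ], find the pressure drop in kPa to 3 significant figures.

Hydraulic diameter D_h = 4A/P = D_o - D_i = 0.206 - 0.164 = 0.042 m.
Re = ρVD_h/μ = 875·3.05·0.042/0.00991 = 1.131e+04.
ε/D_h = 0.00013/0.042 = 0.0031; Haaland gives 1/√f = -1.8 log₁₀[0.000384+0.00061] = 5.405, so f = 0.03423.
ΔP = f(L/D_h)(ρV²/2) = 0.03423·46.9/0.042·4070 = 1.556e+05 Pa.
ΔP = 156 kPa.

ΔP ≈ 156 kPa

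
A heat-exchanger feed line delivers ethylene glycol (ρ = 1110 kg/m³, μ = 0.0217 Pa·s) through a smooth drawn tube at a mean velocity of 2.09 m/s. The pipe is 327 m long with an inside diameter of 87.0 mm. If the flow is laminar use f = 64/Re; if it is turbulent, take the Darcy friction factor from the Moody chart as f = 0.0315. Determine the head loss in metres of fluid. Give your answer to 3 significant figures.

h_f ≈ 26.4 m

Reynolds number Re = ρVD/μ = 1110 · 2.09 · 0.087 / 0.0217 = 9301.
Re > 4000 → turbulent; use the Moody-chart value f = 0.0315.
Darcy-Weisbach: ΔP = f(L/D)(ρV²/2) = 0.0315·(327/0.087)·(1110·2.09²/2) = 0.0315·3759·2424 = 2.87e+05 Pa.
Head loss h_f = ΔP/(ρg) = 2.87e+05/(1110·9.81) = 26.4 m.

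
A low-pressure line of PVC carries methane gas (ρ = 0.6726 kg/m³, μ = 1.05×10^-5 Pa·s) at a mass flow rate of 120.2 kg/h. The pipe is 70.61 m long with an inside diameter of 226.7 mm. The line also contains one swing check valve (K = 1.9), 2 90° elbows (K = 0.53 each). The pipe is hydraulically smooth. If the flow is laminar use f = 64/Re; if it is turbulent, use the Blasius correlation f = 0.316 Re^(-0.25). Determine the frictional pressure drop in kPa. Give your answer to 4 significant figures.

ΔP ≈ 0.005836 kPa

ṁ = 120.2 kg/h = 120.2/3600 = 0.03339 kg/s.
A = πD²/4 = π(0.2267)²/4 = 0.04036 m²; mean velocity V = ṁ/(ρA) = 0.03339/(0.6726 · 0.04036) = 1.23 m/s.
Reynolds number Re = ρVD/μ = 0.6726 · 1.23 · 0.2267 / 1.05e-05 = 1.786e+04.
Re > 4000 → turbulent. Smooth-pipe (Blasius): f = 0.316 Re^(-0.25) = 0.316/(1.786e+04)^0.25 = 0.02734.
Total minor-loss coefficient ΣK = 1·1.9 + 2·0.53 = 2.96.
ΔP = [f·L/D + ΣK]·(ρV²/2) = [0.02734·70.61/0.2267 + 2.96]·(0.6726·1.23²/2) = [8.514 + 2.96]·0.5087 = 5.836 Pa.
ΔP = 5.836 Pa = 0.005836 kPa.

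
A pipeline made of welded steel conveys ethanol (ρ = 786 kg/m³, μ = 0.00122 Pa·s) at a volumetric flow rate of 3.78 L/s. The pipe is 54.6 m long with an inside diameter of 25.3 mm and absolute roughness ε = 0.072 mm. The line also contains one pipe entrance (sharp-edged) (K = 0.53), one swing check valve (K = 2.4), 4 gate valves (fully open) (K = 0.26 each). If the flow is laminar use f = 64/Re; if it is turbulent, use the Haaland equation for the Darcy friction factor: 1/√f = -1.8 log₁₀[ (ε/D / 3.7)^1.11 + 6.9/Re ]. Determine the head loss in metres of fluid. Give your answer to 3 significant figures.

h_f ≈ 178 m

Q = 3.78 L/s = 3.78/1000 = 0.00378 m³/s.
Cross-sectional area A = πD²/4 = π(0.0253)²/4 = 0.0005027 m²; mean velocity V = Q/A = 0.00378/0.0005027 = 7.519 m/s.
Reynolds number Re = ρVD/μ = 786 · 7.519 · 0.0253 / 0.00122 = 1.226e+05.
Re > 4000 → turbulent. Relative roughness ε/D = 7.2e-05/0.0253 = 0.00285. Haaland: 1/√f = -1.8 log₁₀[(0.00285/3.7)^1.11 + 6.9/1.226e+05] = -1.8 log₁₀[0.00035 + 5.63e-05] = 6.105, so f = 0.02683.
Total minor-loss coefficient ΣK = 1·0.53 + 1·2.4 + 4·0.26 = 3.97.
ΔP = [f·L/D + ΣK]·(ρV²/2) = [0.02683·54.6/0.0253 + 3.97]·(786·7.519²/2) = [57.9 + 3.97]·2.222e+04 = 1.375e+06 Pa.
Head loss h_f = ΔP/(ρg) = 1.375e+06/(786·9.81) = 178 m.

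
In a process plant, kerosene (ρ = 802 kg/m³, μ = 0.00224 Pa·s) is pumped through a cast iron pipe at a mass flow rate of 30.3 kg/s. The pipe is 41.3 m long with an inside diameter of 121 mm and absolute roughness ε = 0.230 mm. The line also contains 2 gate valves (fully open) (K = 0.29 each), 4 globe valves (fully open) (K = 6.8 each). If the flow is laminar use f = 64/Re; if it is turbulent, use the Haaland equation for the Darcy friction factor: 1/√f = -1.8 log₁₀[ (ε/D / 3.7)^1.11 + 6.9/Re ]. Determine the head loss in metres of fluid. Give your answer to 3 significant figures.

A = πD²/4 = π(0.121)²/4 = 0.0115 m²; mean velocity V = ṁ/(ρA) = 30.3/(802 · 0.0115) = 3.286 m/s.
Reynolds number Re = ρVD/μ = 802 · 3.286 · 0.121 / 0.00224 = 1.423e+05.
Re > 4000 → turbulent. Relative roughness ε/D = 0.00023/0.121 = 0.0019. Haaland: 1/√f = -1.8 log₁₀[(0.0019/3.7)^1.11 + 6.9/1.423e+05] = -1.8 log₁₀[0.000223 + 4.85e-05] = 6.418, so f = 0.02427.
Total minor-loss coefficient ΣK = 2·0.29 + 4·6.8 = 27.8.
ΔP = [f·L/D + ΣK]·(ρV²/2) = [0.02427·41.3/0.121 + 27.8]·(802·3.286²/2) = [8.285 + 27.8]·4329 = 1.561e+05 Pa.
Head loss h_f = ΔP/(ρg) = 1.561e+05/(802·9.81) = 19.8 m.

h_f ≈ 19.8 m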